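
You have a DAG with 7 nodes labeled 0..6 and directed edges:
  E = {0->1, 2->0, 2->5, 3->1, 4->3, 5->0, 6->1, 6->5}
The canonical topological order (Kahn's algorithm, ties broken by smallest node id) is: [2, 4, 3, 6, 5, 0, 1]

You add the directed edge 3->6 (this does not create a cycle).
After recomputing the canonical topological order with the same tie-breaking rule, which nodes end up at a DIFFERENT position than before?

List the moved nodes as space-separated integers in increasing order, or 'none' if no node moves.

Old toposort: [2, 4, 3, 6, 5, 0, 1]
Added edge 3->6
Recompute Kahn (smallest-id tiebreak):
  initial in-degrees: [2, 3, 0, 1, 0, 2, 1]
  ready (indeg=0): [2, 4]
  pop 2: indeg[0]->1; indeg[5]->1 | ready=[4] | order so far=[2]
  pop 4: indeg[3]->0 | ready=[3] | order so far=[2, 4]
  pop 3: indeg[1]->2; indeg[6]->0 | ready=[6] | order so far=[2, 4, 3]
  pop 6: indeg[1]->1; indeg[5]->0 | ready=[5] | order so far=[2, 4, 3, 6]
  pop 5: indeg[0]->0 | ready=[0] | order so far=[2, 4, 3, 6, 5]
  pop 0: indeg[1]->0 | ready=[1] | order so far=[2, 4, 3, 6, 5, 0]
  pop 1: no out-edges | ready=[] | order so far=[2, 4, 3, 6, 5, 0, 1]
New canonical toposort: [2, 4, 3, 6, 5, 0, 1]
Compare positions:
  Node 0: index 5 -> 5 (same)
  Node 1: index 6 -> 6 (same)
  Node 2: index 0 -> 0 (same)
  Node 3: index 2 -> 2 (same)
  Node 4: index 1 -> 1 (same)
  Node 5: index 4 -> 4 (same)
  Node 6: index 3 -> 3 (same)
Nodes that changed position: none

Answer: none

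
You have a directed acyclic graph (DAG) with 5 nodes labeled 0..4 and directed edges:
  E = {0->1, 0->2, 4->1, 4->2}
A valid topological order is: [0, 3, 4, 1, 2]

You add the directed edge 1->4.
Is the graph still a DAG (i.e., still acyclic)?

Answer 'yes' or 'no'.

Given toposort: [0, 3, 4, 1, 2]
Position of 1: index 3; position of 4: index 2
New edge 1->4: backward (u after v in old order)
Backward edge: old toposort is now invalid. Check if this creates a cycle.
Does 4 already reach 1? Reachable from 4: [1, 2, 4]. YES -> cycle!
Still a DAG? no

Answer: no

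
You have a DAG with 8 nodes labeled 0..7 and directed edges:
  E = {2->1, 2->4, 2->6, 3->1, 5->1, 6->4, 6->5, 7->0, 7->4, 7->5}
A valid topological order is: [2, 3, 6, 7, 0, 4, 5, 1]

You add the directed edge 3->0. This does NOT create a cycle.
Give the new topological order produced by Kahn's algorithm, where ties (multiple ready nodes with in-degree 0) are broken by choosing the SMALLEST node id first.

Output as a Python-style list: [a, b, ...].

Answer: [2, 3, 6, 7, 0, 4, 5, 1]

Derivation:
Old toposort: [2, 3, 6, 7, 0, 4, 5, 1]
Added edge: 3->0
Position of 3 (1) < position of 0 (4). Old order still valid.
Run Kahn's algorithm (break ties by smallest node id):
  initial in-degrees: [2, 3, 0, 0, 3, 2, 1, 0]
  ready (indeg=0): [2, 3, 7]
  pop 2: indeg[1]->2; indeg[4]->2; indeg[6]->0 | ready=[3, 6, 7] | order so far=[2]
  pop 3: indeg[0]->1; indeg[1]->1 | ready=[6, 7] | order so far=[2, 3]
  pop 6: indeg[4]->1; indeg[5]->1 | ready=[7] | order so far=[2, 3, 6]
  pop 7: indeg[0]->0; indeg[4]->0; indeg[5]->0 | ready=[0, 4, 5] | order so far=[2, 3, 6, 7]
  pop 0: no out-edges | ready=[4, 5] | order so far=[2, 3, 6, 7, 0]
  pop 4: no out-edges | ready=[5] | order so far=[2, 3, 6, 7, 0, 4]
  pop 5: indeg[1]->0 | ready=[1] | order so far=[2, 3, 6, 7, 0, 4, 5]
  pop 1: no out-edges | ready=[] | order so far=[2, 3, 6, 7, 0, 4, 5, 1]
  Result: [2, 3, 6, 7, 0, 4, 5, 1]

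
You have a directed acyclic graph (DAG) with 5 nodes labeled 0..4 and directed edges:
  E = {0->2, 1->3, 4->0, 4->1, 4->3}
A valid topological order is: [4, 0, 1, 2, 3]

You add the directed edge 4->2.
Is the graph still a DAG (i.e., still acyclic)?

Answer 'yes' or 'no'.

Given toposort: [4, 0, 1, 2, 3]
Position of 4: index 0; position of 2: index 3
New edge 4->2: forward
Forward edge: respects the existing order. Still a DAG, same toposort still valid.
Still a DAG? yes

Answer: yes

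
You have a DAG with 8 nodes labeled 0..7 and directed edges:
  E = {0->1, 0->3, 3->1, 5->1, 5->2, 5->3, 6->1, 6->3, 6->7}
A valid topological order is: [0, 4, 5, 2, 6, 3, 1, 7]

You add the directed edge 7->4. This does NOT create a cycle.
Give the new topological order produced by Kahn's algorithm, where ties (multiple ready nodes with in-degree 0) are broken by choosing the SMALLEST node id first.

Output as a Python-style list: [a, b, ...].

Answer: [0, 5, 2, 6, 3, 1, 7, 4]

Derivation:
Old toposort: [0, 4, 5, 2, 6, 3, 1, 7]
Added edge: 7->4
Position of 7 (7) > position of 4 (1). Must reorder: 7 must now come before 4.
Run Kahn's algorithm (break ties by smallest node id):
  initial in-degrees: [0, 4, 1, 3, 1, 0, 0, 1]
  ready (indeg=0): [0, 5, 6]
  pop 0: indeg[1]->3; indeg[3]->2 | ready=[5, 6] | order so far=[0]
  pop 5: indeg[1]->2; indeg[2]->0; indeg[3]->1 | ready=[2, 6] | order so far=[0, 5]
  pop 2: no out-edges | ready=[6] | order so far=[0, 5, 2]
  pop 6: indeg[1]->1; indeg[3]->0; indeg[7]->0 | ready=[3, 7] | order so far=[0, 5, 2, 6]
  pop 3: indeg[1]->0 | ready=[1, 7] | order so far=[0, 5, 2, 6, 3]
  pop 1: no out-edges | ready=[7] | order so far=[0, 5, 2, 6, 3, 1]
  pop 7: indeg[4]->0 | ready=[4] | order so far=[0, 5, 2, 6, 3, 1, 7]
  pop 4: no out-edges | ready=[] | order so far=[0, 5, 2, 6, 3, 1, 7, 4]
  Result: [0, 5, 2, 6, 3, 1, 7, 4]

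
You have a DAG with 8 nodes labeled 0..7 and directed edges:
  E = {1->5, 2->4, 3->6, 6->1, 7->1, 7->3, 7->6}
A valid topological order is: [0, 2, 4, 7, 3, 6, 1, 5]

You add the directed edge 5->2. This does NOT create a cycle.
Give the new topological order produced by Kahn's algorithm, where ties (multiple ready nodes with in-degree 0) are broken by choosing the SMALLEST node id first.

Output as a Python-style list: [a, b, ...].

Old toposort: [0, 2, 4, 7, 3, 6, 1, 5]
Added edge: 5->2
Position of 5 (7) > position of 2 (1). Must reorder: 5 must now come before 2.
Run Kahn's algorithm (break ties by smallest node id):
  initial in-degrees: [0, 2, 1, 1, 1, 1, 2, 0]
  ready (indeg=0): [0, 7]
  pop 0: no out-edges | ready=[7] | order so far=[0]
  pop 7: indeg[1]->1; indeg[3]->0; indeg[6]->1 | ready=[3] | order so far=[0, 7]
  pop 3: indeg[6]->0 | ready=[6] | order so far=[0, 7, 3]
  pop 6: indeg[1]->0 | ready=[1] | order so far=[0, 7, 3, 6]
  pop 1: indeg[5]->0 | ready=[5] | order so far=[0, 7, 3, 6, 1]
  pop 5: indeg[2]->0 | ready=[2] | order so far=[0, 7, 3, 6, 1, 5]
  pop 2: indeg[4]->0 | ready=[4] | order so far=[0, 7, 3, 6, 1, 5, 2]
  pop 4: no out-edges | ready=[] | order so far=[0, 7, 3, 6, 1, 5, 2, 4]
  Result: [0, 7, 3, 6, 1, 5, 2, 4]

Answer: [0, 7, 3, 6, 1, 5, 2, 4]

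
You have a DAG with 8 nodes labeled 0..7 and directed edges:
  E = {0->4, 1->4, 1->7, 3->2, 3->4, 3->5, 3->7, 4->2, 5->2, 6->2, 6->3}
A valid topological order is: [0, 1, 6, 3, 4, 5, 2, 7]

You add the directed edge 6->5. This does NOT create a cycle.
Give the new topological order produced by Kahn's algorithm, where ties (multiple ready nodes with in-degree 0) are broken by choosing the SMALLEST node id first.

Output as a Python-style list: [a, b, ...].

Answer: [0, 1, 6, 3, 4, 5, 2, 7]

Derivation:
Old toposort: [0, 1, 6, 3, 4, 5, 2, 7]
Added edge: 6->5
Position of 6 (2) < position of 5 (5). Old order still valid.
Run Kahn's algorithm (break ties by smallest node id):
  initial in-degrees: [0, 0, 4, 1, 3, 2, 0, 2]
  ready (indeg=0): [0, 1, 6]
  pop 0: indeg[4]->2 | ready=[1, 6] | order so far=[0]
  pop 1: indeg[4]->1; indeg[7]->1 | ready=[6] | order so far=[0, 1]
  pop 6: indeg[2]->3; indeg[3]->0; indeg[5]->1 | ready=[3] | order so far=[0, 1, 6]
  pop 3: indeg[2]->2; indeg[4]->0; indeg[5]->0; indeg[7]->0 | ready=[4, 5, 7] | order so far=[0, 1, 6, 3]
  pop 4: indeg[2]->1 | ready=[5, 7] | order so far=[0, 1, 6, 3, 4]
  pop 5: indeg[2]->0 | ready=[2, 7] | order so far=[0, 1, 6, 3, 4, 5]
  pop 2: no out-edges | ready=[7] | order so far=[0, 1, 6, 3, 4, 5, 2]
  pop 7: no out-edges | ready=[] | order so far=[0, 1, 6, 3, 4, 5, 2, 7]
  Result: [0, 1, 6, 3, 4, 5, 2, 7]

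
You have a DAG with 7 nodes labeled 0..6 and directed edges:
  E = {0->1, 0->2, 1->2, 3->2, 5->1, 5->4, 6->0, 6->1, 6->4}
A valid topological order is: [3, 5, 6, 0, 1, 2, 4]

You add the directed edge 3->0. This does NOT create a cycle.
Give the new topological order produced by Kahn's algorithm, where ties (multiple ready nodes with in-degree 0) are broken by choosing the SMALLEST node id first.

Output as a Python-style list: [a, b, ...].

Old toposort: [3, 5, 6, 0, 1, 2, 4]
Added edge: 3->0
Position of 3 (0) < position of 0 (3). Old order still valid.
Run Kahn's algorithm (break ties by smallest node id):
  initial in-degrees: [2, 3, 3, 0, 2, 0, 0]
  ready (indeg=0): [3, 5, 6]
  pop 3: indeg[0]->1; indeg[2]->2 | ready=[5, 6] | order so far=[3]
  pop 5: indeg[1]->2; indeg[4]->1 | ready=[6] | order so far=[3, 5]
  pop 6: indeg[0]->0; indeg[1]->1; indeg[4]->0 | ready=[0, 4] | order so far=[3, 5, 6]
  pop 0: indeg[1]->0; indeg[2]->1 | ready=[1, 4] | order so far=[3, 5, 6, 0]
  pop 1: indeg[2]->0 | ready=[2, 4] | order so far=[3, 5, 6, 0, 1]
  pop 2: no out-edges | ready=[4] | order so far=[3, 5, 6, 0, 1, 2]
  pop 4: no out-edges | ready=[] | order so far=[3, 5, 6, 0, 1, 2, 4]
  Result: [3, 5, 6, 0, 1, 2, 4]

Answer: [3, 5, 6, 0, 1, 2, 4]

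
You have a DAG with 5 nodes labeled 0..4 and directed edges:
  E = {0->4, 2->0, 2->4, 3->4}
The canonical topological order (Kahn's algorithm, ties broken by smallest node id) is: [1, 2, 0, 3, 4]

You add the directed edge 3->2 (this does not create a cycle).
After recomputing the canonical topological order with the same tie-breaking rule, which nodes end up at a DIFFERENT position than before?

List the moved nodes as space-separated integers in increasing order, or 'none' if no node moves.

Old toposort: [1, 2, 0, 3, 4]
Added edge 3->2
Recompute Kahn (smallest-id tiebreak):
  initial in-degrees: [1, 0, 1, 0, 3]
  ready (indeg=0): [1, 3]
  pop 1: no out-edges | ready=[3] | order so far=[1]
  pop 3: indeg[2]->0; indeg[4]->2 | ready=[2] | order so far=[1, 3]
  pop 2: indeg[0]->0; indeg[4]->1 | ready=[0] | order so far=[1, 3, 2]
  pop 0: indeg[4]->0 | ready=[4] | order so far=[1, 3, 2, 0]
  pop 4: no out-edges | ready=[] | order so far=[1, 3, 2, 0, 4]
New canonical toposort: [1, 3, 2, 0, 4]
Compare positions:
  Node 0: index 2 -> 3 (moved)
  Node 1: index 0 -> 0 (same)
  Node 2: index 1 -> 2 (moved)
  Node 3: index 3 -> 1 (moved)
  Node 4: index 4 -> 4 (same)
Nodes that changed position: 0 2 3

Answer: 0 2 3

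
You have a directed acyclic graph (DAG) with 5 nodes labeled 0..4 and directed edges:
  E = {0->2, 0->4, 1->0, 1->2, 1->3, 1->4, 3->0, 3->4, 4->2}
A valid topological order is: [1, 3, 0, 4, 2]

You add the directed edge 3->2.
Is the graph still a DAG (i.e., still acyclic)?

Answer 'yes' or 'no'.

Answer: yes

Derivation:
Given toposort: [1, 3, 0, 4, 2]
Position of 3: index 1; position of 2: index 4
New edge 3->2: forward
Forward edge: respects the existing order. Still a DAG, same toposort still valid.
Still a DAG? yes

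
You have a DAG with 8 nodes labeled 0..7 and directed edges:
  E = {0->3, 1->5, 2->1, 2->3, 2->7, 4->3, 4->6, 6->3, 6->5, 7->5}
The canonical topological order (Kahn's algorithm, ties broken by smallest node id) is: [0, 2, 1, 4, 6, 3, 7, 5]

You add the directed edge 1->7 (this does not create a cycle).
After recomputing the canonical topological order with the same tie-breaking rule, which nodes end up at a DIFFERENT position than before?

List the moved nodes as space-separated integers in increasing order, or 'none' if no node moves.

Old toposort: [0, 2, 1, 4, 6, 3, 7, 5]
Added edge 1->7
Recompute Kahn (smallest-id tiebreak):
  initial in-degrees: [0, 1, 0, 4, 0, 3, 1, 2]
  ready (indeg=0): [0, 2, 4]
  pop 0: indeg[3]->3 | ready=[2, 4] | order so far=[0]
  pop 2: indeg[1]->0; indeg[3]->2; indeg[7]->1 | ready=[1, 4] | order so far=[0, 2]
  pop 1: indeg[5]->2; indeg[7]->0 | ready=[4, 7] | order so far=[0, 2, 1]
  pop 4: indeg[3]->1; indeg[6]->0 | ready=[6, 7] | order so far=[0, 2, 1, 4]
  pop 6: indeg[3]->0; indeg[5]->1 | ready=[3, 7] | order so far=[0, 2, 1, 4, 6]
  pop 3: no out-edges | ready=[7] | order so far=[0, 2, 1, 4, 6, 3]
  pop 7: indeg[5]->0 | ready=[5] | order so far=[0, 2, 1, 4, 6, 3, 7]
  pop 5: no out-edges | ready=[] | order so far=[0, 2, 1, 4, 6, 3, 7, 5]
New canonical toposort: [0, 2, 1, 4, 6, 3, 7, 5]
Compare positions:
  Node 0: index 0 -> 0 (same)
  Node 1: index 2 -> 2 (same)
  Node 2: index 1 -> 1 (same)
  Node 3: index 5 -> 5 (same)
  Node 4: index 3 -> 3 (same)
  Node 5: index 7 -> 7 (same)
  Node 6: index 4 -> 4 (same)
  Node 7: index 6 -> 6 (same)
Nodes that changed position: none

Answer: none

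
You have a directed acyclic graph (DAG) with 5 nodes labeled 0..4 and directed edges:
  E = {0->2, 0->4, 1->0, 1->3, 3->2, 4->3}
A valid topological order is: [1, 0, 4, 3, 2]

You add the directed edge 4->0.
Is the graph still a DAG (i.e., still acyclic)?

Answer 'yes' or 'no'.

Given toposort: [1, 0, 4, 3, 2]
Position of 4: index 2; position of 0: index 1
New edge 4->0: backward (u after v in old order)
Backward edge: old toposort is now invalid. Check if this creates a cycle.
Does 0 already reach 4? Reachable from 0: [0, 2, 3, 4]. YES -> cycle!
Still a DAG? no

Answer: no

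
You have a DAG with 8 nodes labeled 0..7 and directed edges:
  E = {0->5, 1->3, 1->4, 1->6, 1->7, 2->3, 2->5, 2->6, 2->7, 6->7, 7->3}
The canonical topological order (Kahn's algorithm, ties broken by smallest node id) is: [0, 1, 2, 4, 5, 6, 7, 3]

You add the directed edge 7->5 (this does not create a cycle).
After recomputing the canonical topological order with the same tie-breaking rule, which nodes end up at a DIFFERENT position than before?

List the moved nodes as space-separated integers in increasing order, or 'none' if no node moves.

Answer: 3 5 6 7

Derivation:
Old toposort: [0, 1, 2, 4, 5, 6, 7, 3]
Added edge 7->5
Recompute Kahn (smallest-id tiebreak):
  initial in-degrees: [0, 0, 0, 3, 1, 3, 2, 3]
  ready (indeg=0): [0, 1, 2]
  pop 0: indeg[5]->2 | ready=[1, 2] | order so far=[0]
  pop 1: indeg[3]->2; indeg[4]->0; indeg[6]->1; indeg[7]->2 | ready=[2, 4] | order so far=[0, 1]
  pop 2: indeg[3]->1; indeg[5]->1; indeg[6]->0; indeg[7]->1 | ready=[4, 6] | order so far=[0, 1, 2]
  pop 4: no out-edges | ready=[6] | order so far=[0, 1, 2, 4]
  pop 6: indeg[7]->0 | ready=[7] | order so far=[0, 1, 2, 4, 6]
  pop 7: indeg[3]->0; indeg[5]->0 | ready=[3, 5] | order so far=[0, 1, 2, 4, 6, 7]
  pop 3: no out-edges | ready=[5] | order so far=[0, 1, 2, 4, 6, 7, 3]
  pop 5: no out-edges | ready=[] | order so far=[0, 1, 2, 4, 6, 7, 3, 5]
New canonical toposort: [0, 1, 2, 4, 6, 7, 3, 5]
Compare positions:
  Node 0: index 0 -> 0 (same)
  Node 1: index 1 -> 1 (same)
  Node 2: index 2 -> 2 (same)
  Node 3: index 7 -> 6 (moved)
  Node 4: index 3 -> 3 (same)
  Node 5: index 4 -> 7 (moved)
  Node 6: index 5 -> 4 (moved)
  Node 7: index 6 -> 5 (moved)
Nodes that changed position: 3 5 6 7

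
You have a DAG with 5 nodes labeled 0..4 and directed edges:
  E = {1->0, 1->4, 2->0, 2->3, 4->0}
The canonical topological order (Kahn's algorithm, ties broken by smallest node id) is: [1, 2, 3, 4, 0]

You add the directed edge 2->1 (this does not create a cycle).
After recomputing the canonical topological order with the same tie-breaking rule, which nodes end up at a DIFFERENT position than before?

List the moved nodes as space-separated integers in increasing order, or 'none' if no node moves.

Answer: 1 2

Derivation:
Old toposort: [1, 2, 3, 4, 0]
Added edge 2->1
Recompute Kahn (smallest-id tiebreak):
  initial in-degrees: [3, 1, 0, 1, 1]
  ready (indeg=0): [2]
  pop 2: indeg[0]->2; indeg[1]->0; indeg[3]->0 | ready=[1, 3] | order so far=[2]
  pop 1: indeg[0]->1; indeg[4]->0 | ready=[3, 4] | order so far=[2, 1]
  pop 3: no out-edges | ready=[4] | order so far=[2, 1, 3]
  pop 4: indeg[0]->0 | ready=[0] | order so far=[2, 1, 3, 4]
  pop 0: no out-edges | ready=[] | order so far=[2, 1, 3, 4, 0]
New canonical toposort: [2, 1, 3, 4, 0]
Compare positions:
  Node 0: index 4 -> 4 (same)
  Node 1: index 0 -> 1 (moved)
  Node 2: index 1 -> 0 (moved)
  Node 3: index 2 -> 2 (same)
  Node 4: index 3 -> 3 (same)
Nodes that changed position: 1 2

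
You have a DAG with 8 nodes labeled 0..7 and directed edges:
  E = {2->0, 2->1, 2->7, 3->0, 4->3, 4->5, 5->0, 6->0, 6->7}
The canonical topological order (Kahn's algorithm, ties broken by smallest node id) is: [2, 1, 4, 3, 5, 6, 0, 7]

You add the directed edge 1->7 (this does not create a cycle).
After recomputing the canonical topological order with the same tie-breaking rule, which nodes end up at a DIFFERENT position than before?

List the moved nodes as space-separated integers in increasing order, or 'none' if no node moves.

Old toposort: [2, 1, 4, 3, 5, 6, 0, 7]
Added edge 1->7
Recompute Kahn (smallest-id tiebreak):
  initial in-degrees: [4, 1, 0, 1, 0, 1, 0, 3]
  ready (indeg=0): [2, 4, 6]
  pop 2: indeg[0]->3; indeg[1]->0; indeg[7]->2 | ready=[1, 4, 6] | order so far=[2]
  pop 1: indeg[7]->1 | ready=[4, 6] | order so far=[2, 1]
  pop 4: indeg[3]->0; indeg[5]->0 | ready=[3, 5, 6] | order so far=[2, 1, 4]
  pop 3: indeg[0]->2 | ready=[5, 6] | order so far=[2, 1, 4, 3]
  pop 5: indeg[0]->1 | ready=[6] | order so far=[2, 1, 4, 3, 5]
  pop 6: indeg[0]->0; indeg[7]->0 | ready=[0, 7] | order so far=[2, 1, 4, 3, 5, 6]
  pop 0: no out-edges | ready=[7] | order so far=[2, 1, 4, 3, 5, 6, 0]
  pop 7: no out-edges | ready=[] | order so far=[2, 1, 4, 3, 5, 6, 0, 7]
New canonical toposort: [2, 1, 4, 3, 5, 6, 0, 7]
Compare positions:
  Node 0: index 6 -> 6 (same)
  Node 1: index 1 -> 1 (same)
  Node 2: index 0 -> 0 (same)
  Node 3: index 3 -> 3 (same)
  Node 4: index 2 -> 2 (same)
  Node 5: index 4 -> 4 (same)
  Node 6: index 5 -> 5 (same)
  Node 7: index 7 -> 7 (same)
Nodes that changed position: none

Answer: none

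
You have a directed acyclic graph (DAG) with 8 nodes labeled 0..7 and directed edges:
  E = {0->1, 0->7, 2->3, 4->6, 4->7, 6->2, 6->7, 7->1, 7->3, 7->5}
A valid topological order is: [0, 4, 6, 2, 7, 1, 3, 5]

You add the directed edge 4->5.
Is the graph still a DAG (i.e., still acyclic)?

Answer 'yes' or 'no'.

Answer: yes

Derivation:
Given toposort: [0, 4, 6, 2, 7, 1, 3, 5]
Position of 4: index 1; position of 5: index 7
New edge 4->5: forward
Forward edge: respects the existing order. Still a DAG, same toposort still valid.
Still a DAG? yes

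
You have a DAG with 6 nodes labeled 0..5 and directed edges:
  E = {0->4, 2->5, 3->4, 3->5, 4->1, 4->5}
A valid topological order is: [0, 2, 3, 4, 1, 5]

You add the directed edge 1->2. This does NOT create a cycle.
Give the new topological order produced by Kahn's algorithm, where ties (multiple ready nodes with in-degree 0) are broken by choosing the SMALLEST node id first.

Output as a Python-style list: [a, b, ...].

Answer: [0, 3, 4, 1, 2, 5]

Derivation:
Old toposort: [0, 2, 3, 4, 1, 5]
Added edge: 1->2
Position of 1 (4) > position of 2 (1). Must reorder: 1 must now come before 2.
Run Kahn's algorithm (break ties by smallest node id):
  initial in-degrees: [0, 1, 1, 0, 2, 3]
  ready (indeg=0): [0, 3]
  pop 0: indeg[4]->1 | ready=[3] | order so far=[0]
  pop 3: indeg[4]->0; indeg[5]->2 | ready=[4] | order so far=[0, 3]
  pop 4: indeg[1]->0; indeg[5]->1 | ready=[1] | order so far=[0, 3, 4]
  pop 1: indeg[2]->0 | ready=[2] | order so far=[0, 3, 4, 1]
  pop 2: indeg[5]->0 | ready=[5] | order so far=[0, 3, 4, 1, 2]
  pop 5: no out-edges | ready=[] | order so far=[0, 3, 4, 1, 2, 5]
  Result: [0, 3, 4, 1, 2, 5]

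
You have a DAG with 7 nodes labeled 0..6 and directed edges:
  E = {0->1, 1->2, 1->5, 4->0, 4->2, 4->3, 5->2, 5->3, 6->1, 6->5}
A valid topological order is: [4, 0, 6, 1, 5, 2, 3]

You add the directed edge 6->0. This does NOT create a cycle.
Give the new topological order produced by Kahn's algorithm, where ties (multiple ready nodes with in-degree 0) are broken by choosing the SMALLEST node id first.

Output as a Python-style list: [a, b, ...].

Answer: [4, 6, 0, 1, 5, 2, 3]

Derivation:
Old toposort: [4, 0, 6, 1, 5, 2, 3]
Added edge: 6->0
Position of 6 (2) > position of 0 (1). Must reorder: 6 must now come before 0.
Run Kahn's algorithm (break ties by smallest node id):
  initial in-degrees: [2, 2, 3, 2, 0, 2, 0]
  ready (indeg=0): [4, 6]
  pop 4: indeg[0]->1; indeg[2]->2; indeg[3]->1 | ready=[6] | order so far=[4]
  pop 6: indeg[0]->0; indeg[1]->1; indeg[5]->1 | ready=[0] | order so far=[4, 6]
  pop 0: indeg[1]->0 | ready=[1] | order so far=[4, 6, 0]
  pop 1: indeg[2]->1; indeg[5]->0 | ready=[5] | order so far=[4, 6, 0, 1]
  pop 5: indeg[2]->0; indeg[3]->0 | ready=[2, 3] | order so far=[4, 6, 0, 1, 5]
  pop 2: no out-edges | ready=[3] | order so far=[4, 6, 0, 1, 5, 2]
  pop 3: no out-edges | ready=[] | order so far=[4, 6, 0, 1, 5, 2, 3]
  Result: [4, 6, 0, 1, 5, 2, 3]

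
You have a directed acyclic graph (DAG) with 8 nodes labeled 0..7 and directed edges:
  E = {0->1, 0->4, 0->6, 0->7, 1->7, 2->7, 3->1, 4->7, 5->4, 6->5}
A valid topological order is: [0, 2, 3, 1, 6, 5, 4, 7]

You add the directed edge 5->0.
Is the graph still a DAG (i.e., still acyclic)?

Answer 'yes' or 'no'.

Answer: no

Derivation:
Given toposort: [0, 2, 3, 1, 6, 5, 4, 7]
Position of 5: index 5; position of 0: index 0
New edge 5->0: backward (u after v in old order)
Backward edge: old toposort is now invalid. Check if this creates a cycle.
Does 0 already reach 5? Reachable from 0: [0, 1, 4, 5, 6, 7]. YES -> cycle!
Still a DAG? no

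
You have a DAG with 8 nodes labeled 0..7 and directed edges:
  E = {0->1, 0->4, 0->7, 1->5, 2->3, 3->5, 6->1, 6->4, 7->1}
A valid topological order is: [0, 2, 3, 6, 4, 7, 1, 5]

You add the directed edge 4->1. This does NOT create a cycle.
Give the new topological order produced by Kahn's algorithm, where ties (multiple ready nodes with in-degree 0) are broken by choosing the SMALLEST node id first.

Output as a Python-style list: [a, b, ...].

Old toposort: [0, 2, 3, 6, 4, 7, 1, 5]
Added edge: 4->1
Position of 4 (4) < position of 1 (6). Old order still valid.
Run Kahn's algorithm (break ties by smallest node id):
  initial in-degrees: [0, 4, 0, 1, 2, 2, 0, 1]
  ready (indeg=0): [0, 2, 6]
  pop 0: indeg[1]->3; indeg[4]->1; indeg[7]->0 | ready=[2, 6, 7] | order so far=[0]
  pop 2: indeg[3]->0 | ready=[3, 6, 7] | order so far=[0, 2]
  pop 3: indeg[5]->1 | ready=[6, 7] | order so far=[0, 2, 3]
  pop 6: indeg[1]->2; indeg[4]->0 | ready=[4, 7] | order so far=[0, 2, 3, 6]
  pop 4: indeg[1]->1 | ready=[7] | order so far=[0, 2, 3, 6, 4]
  pop 7: indeg[1]->0 | ready=[1] | order so far=[0, 2, 3, 6, 4, 7]
  pop 1: indeg[5]->0 | ready=[5] | order so far=[0, 2, 3, 6, 4, 7, 1]
  pop 5: no out-edges | ready=[] | order so far=[0, 2, 3, 6, 4, 7, 1, 5]
  Result: [0, 2, 3, 6, 4, 7, 1, 5]

Answer: [0, 2, 3, 6, 4, 7, 1, 5]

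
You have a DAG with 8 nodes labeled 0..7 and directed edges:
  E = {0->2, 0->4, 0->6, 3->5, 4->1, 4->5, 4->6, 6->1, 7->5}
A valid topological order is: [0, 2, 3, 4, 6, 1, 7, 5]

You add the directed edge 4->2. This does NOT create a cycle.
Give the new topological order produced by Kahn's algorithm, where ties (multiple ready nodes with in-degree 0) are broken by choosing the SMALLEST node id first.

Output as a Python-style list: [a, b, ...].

Old toposort: [0, 2, 3, 4, 6, 1, 7, 5]
Added edge: 4->2
Position of 4 (3) > position of 2 (1). Must reorder: 4 must now come before 2.
Run Kahn's algorithm (break ties by smallest node id):
  initial in-degrees: [0, 2, 2, 0, 1, 3, 2, 0]
  ready (indeg=0): [0, 3, 7]
  pop 0: indeg[2]->1; indeg[4]->0; indeg[6]->1 | ready=[3, 4, 7] | order so far=[0]
  pop 3: indeg[5]->2 | ready=[4, 7] | order so far=[0, 3]
  pop 4: indeg[1]->1; indeg[2]->0; indeg[5]->1; indeg[6]->0 | ready=[2, 6, 7] | order so far=[0, 3, 4]
  pop 2: no out-edges | ready=[6, 7] | order so far=[0, 3, 4, 2]
  pop 6: indeg[1]->0 | ready=[1, 7] | order so far=[0, 3, 4, 2, 6]
  pop 1: no out-edges | ready=[7] | order so far=[0, 3, 4, 2, 6, 1]
  pop 7: indeg[5]->0 | ready=[5] | order so far=[0, 3, 4, 2, 6, 1, 7]
  pop 5: no out-edges | ready=[] | order so far=[0, 3, 4, 2, 6, 1, 7, 5]
  Result: [0, 3, 4, 2, 6, 1, 7, 5]

Answer: [0, 3, 4, 2, 6, 1, 7, 5]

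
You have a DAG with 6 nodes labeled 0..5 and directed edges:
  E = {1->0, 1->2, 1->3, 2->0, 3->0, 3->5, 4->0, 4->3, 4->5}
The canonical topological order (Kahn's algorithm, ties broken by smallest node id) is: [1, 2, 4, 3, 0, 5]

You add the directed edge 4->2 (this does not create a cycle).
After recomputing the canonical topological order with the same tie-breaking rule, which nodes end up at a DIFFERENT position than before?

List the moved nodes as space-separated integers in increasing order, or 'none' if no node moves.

Answer: 2 4

Derivation:
Old toposort: [1, 2, 4, 3, 0, 5]
Added edge 4->2
Recompute Kahn (smallest-id tiebreak):
  initial in-degrees: [4, 0, 2, 2, 0, 2]
  ready (indeg=0): [1, 4]
  pop 1: indeg[0]->3; indeg[2]->1; indeg[3]->1 | ready=[4] | order so far=[1]
  pop 4: indeg[0]->2; indeg[2]->0; indeg[3]->0; indeg[5]->1 | ready=[2, 3] | order so far=[1, 4]
  pop 2: indeg[0]->1 | ready=[3] | order so far=[1, 4, 2]
  pop 3: indeg[0]->0; indeg[5]->0 | ready=[0, 5] | order so far=[1, 4, 2, 3]
  pop 0: no out-edges | ready=[5] | order so far=[1, 4, 2, 3, 0]
  pop 5: no out-edges | ready=[] | order so far=[1, 4, 2, 3, 0, 5]
New canonical toposort: [1, 4, 2, 3, 0, 5]
Compare positions:
  Node 0: index 4 -> 4 (same)
  Node 1: index 0 -> 0 (same)
  Node 2: index 1 -> 2 (moved)
  Node 3: index 3 -> 3 (same)
  Node 4: index 2 -> 1 (moved)
  Node 5: index 5 -> 5 (same)
Nodes that changed position: 2 4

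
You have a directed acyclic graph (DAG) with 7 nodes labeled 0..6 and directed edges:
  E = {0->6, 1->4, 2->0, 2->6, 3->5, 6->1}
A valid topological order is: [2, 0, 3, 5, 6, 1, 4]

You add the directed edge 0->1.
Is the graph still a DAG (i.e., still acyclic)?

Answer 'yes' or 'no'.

Given toposort: [2, 0, 3, 5, 6, 1, 4]
Position of 0: index 1; position of 1: index 5
New edge 0->1: forward
Forward edge: respects the existing order. Still a DAG, same toposort still valid.
Still a DAG? yes

Answer: yes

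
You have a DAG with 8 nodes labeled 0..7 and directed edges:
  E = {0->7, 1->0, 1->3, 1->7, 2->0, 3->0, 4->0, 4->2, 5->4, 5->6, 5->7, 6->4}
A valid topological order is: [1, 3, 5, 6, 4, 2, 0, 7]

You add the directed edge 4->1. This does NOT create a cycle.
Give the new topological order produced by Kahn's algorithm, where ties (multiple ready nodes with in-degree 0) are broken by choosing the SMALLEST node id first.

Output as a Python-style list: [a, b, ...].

Old toposort: [1, 3, 5, 6, 4, 2, 0, 7]
Added edge: 4->1
Position of 4 (4) > position of 1 (0). Must reorder: 4 must now come before 1.
Run Kahn's algorithm (break ties by smallest node id):
  initial in-degrees: [4, 1, 1, 1, 2, 0, 1, 3]
  ready (indeg=0): [5]
  pop 5: indeg[4]->1; indeg[6]->0; indeg[7]->2 | ready=[6] | order so far=[5]
  pop 6: indeg[4]->0 | ready=[4] | order so far=[5, 6]
  pop 4: indeg[0]->3; indeg[1]->0; indeg[2]->0 | ready=[1, 2] | order so far=[5, 6, 4]
  pop 1: indeg[0]->2; indeg[3]->0; indeg[7]->1 | ready=[2, 3] | order so far=[5, 6, 4, 1]
  pop 2: indeg[0]->1 | ready=[3] | order so far=[5, 6, 4, 1, 2]
  pop 3: indeg[0]->0 | ready=[0] | order so far=[5, 6, 4, 1, 2, 3]
  pop 0: indeg[7]->0 | ready=[7] | order so far=[5, 6, 4, 1, 2, 3, 0]
  pop 7: no out-edges | ready=[] | order so far=[5, 6, 4, 1, 2, 3, 0, 7]
  Result: [5, 6, 4, 1, 2, 3, 0, 7]

Answer: [5, 6, 4, 1, 2, 3, 0, 7]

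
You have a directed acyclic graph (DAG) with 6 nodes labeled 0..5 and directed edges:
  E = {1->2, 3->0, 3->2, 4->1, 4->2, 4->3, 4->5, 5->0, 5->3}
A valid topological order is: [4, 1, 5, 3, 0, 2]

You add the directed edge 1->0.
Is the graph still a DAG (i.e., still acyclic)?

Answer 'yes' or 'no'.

Answer: yes

Derivation:
Given toposort: [4, 1, 5, 3, 0, 2]
Position of 1: index 1; position of 0: index 4
New edge 1->0: forward
Forward edge: respects the existing order. Still a DAG, same toposort still valid.
Still a DAG? yes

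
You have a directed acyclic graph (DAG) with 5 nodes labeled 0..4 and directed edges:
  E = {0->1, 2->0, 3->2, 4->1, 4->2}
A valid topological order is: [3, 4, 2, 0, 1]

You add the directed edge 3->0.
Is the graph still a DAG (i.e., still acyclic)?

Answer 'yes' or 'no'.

Given toposort: [3, 4, 2, 0, 1]
Position of 3: index 0; position of 0: index 3
New edge 3->0: forward
Forward edge: respects the existing order. Still a DAG, same toposort still valid.
Still a DAG? yes

Answer: yes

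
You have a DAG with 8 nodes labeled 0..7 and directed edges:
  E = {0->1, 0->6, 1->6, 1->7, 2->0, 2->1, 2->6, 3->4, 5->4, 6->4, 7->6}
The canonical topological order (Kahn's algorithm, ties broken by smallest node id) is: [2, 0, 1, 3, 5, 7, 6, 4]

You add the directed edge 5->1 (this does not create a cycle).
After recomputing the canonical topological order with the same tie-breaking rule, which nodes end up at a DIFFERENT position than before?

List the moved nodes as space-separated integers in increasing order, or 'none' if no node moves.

Answer: 1 3 5

Derivation:
Old toposort: [2, 0, 1, 3, 5, 7, 6, 4]
Added edge 5->1
Recompute Kahn (smallest-id tiebreak):
  initial in-degrees: [1, 3, 0, 0, 3, 0, 4, 1]
  ready (indeg=0): [2, 3, 5]
  pop 2: indeg[0]->0; indeg[1]->2; indeg[6]->3 | ready=[0, 3, 5] | order so far=[2]
  pop 0: indeg[1]->1; indeg[6]->2 | ready=[3, 5] | order so far=[2, 0]
  pop 3: indeg[4]->2 | ready=[5] | order so far=[2, 0, 3]
  pop 5: indeg[1]->0; indeg[4]->1 | ready=[1] | order so far=[2, 0, 3, 5]
  pop 1: indeg[6]->1; indeg[7]->0 | ready=[7] | order so far=[2, 0, 3, 5, 1]
  pop 7: indeg[6]->0 | ready=[6] | order so far=[2, 0, 3, 5, 1, 7]
  pop 6: indeg[4]->0 | ready=[4] | order so far=[2, 0, 3, 5, 1, 7, 6]
  pop 4: no out-edges | ready=[] | order so far=[2, 0, 3, 5, 1, 7, 6, 4]
New canonical toposort: [2, 0, 3, 5, 1, 7, 6, 4]
Compare positions:
  Node 0: index 1 -> 1 (same)
  Node 1: index 2 -> 4 (moved)
  Node 2: index 0 -> 0 (same)
  Node 3: index 3 -> 2 (moved)
  Node 4: index 7 -> 7 (same)
  Node 5: index 4 -> 3 (moved)
  Node 6: index 6 -> 6 (same)
  Node 7: index 5 -> 5 (same)
Nodes that changed position: 1 3 5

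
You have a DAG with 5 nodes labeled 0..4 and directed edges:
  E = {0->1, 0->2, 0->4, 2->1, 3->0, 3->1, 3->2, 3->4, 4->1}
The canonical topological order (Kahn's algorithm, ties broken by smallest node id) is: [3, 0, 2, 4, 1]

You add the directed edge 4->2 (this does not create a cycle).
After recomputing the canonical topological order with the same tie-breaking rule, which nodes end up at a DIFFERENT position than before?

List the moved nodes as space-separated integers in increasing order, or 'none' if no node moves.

Old toposort: [3, 0, 2, 4, 1]
Added edge 4->2
Recompute Kahn (smallest-id tiebreak):
  initial in-degrees: [1, 4, 3, 0, 2]
  ready (indeg=0): [3]
  pop 3: indeg[0]->0; indeg[1]->3; indeg[2]->2; indeg[4]->1 | ready=[0] | order so far=[3]
  pop 0: indeg[1]->2; indeg[2]->1; indeg[4]->0 | ready=[4] | order so far=[3, 0]
  pop 4: indeg[1]->1; indeg[2]->0 | ready=[2] | order so far=[3, 0, 4]
  pop 2: indeg[1]->0 | ready=[1] | order so far=[3, 0, 4, 2]
  pop 1: no out-edges | ready=[] | order so far=[3, 0, 4, 2, 1]
New canonical toposort: [3, 0, 4, 2, 1]
Compare positions:
  Node 0: index 1 -> 1 (same)
  Node 1: index 4 -> 4 (same)
  Node 2: index 2 -> 3 (moved)
  Node 3: index 0 -> 0 (same)
  Node 4: index 3 -> 2 (moved)
Nodes that changed position: 2 4

Answer: 2 4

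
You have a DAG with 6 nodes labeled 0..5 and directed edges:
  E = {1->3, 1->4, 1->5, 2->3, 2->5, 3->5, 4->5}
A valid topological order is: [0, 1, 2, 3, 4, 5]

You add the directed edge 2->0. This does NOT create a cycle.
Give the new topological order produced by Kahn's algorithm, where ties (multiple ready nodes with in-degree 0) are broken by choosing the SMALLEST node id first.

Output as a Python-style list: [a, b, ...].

Answer: [1, 2, 0, 3, 4, 5]

Derivation:
Old toposort: [0, 1, 2, 3, 4, 5]
Added edge: 2->0
Position of 2 (2) > position of 0 (0). Must reorder: 2 must now come before 0.
Run Kahn's algorithm (break ties by smallest node id):
  initial in-degrees: [1, 0, 0, 2, 1, 4]
  ready (indeg=0): [1, 2]
  pop 1: indeg[3]->1; indeg[4]->0; indeg[5]->3 | ready=[2, 4] | order so far=[1]
  pop 2: indeg[0]->0; indeg[3]->0; indeg[5]->2 | ready=[0, 3, 4] | order so far=[1, 2]
  pop 0: no out-edges | ready=[3, 4] | order so far=[1, 2, 0]
  pop 3: indeg[5]->1 | ready=[4] | order so far=[1, 2, 0, 3]
  pop 4: indeg[5]->0 | ready=[5] | order so far=[1, 2, 0, 3, 4]
  pop 5: no out-edges | ready=[] | order so far=[1, 2, 0, 3, 4, 5]
  Result: [1, 2, 0, 3, 4, 5]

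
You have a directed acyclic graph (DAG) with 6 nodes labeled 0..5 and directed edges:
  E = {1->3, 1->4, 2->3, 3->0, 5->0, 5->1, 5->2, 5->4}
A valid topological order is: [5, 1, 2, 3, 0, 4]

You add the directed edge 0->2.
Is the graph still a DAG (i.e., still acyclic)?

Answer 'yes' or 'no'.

Given toposort: [5, 1, 2, 3, 0, 4]
Position of 0: index 4; position of 2: index 2
New edge 0->2: backward (u after v in old order)
Backward edge: old toposort is now invalid. Check if this creates a cycle.
Does 2 already reach 0? Reachable from 2: [0, 2, 3]. YES -> cycle!
Still a DAG? no

Answer: no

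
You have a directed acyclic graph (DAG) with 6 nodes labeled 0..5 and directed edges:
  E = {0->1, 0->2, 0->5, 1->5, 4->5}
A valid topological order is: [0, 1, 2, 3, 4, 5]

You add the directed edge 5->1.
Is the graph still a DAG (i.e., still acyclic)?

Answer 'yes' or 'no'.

Given toposort: [0, 1, 2, 3, 4, 5]
Position of 5: index 5; position of 1: index 1
New edge 5->1: backward (u after v in old order)
Backward edge: old toposort is now invalid. Check if this creates a cycle.
Does 1 already reach 5? Reachable from 1: [1, 5]. YES -> cycle!
Still a DAG? no

Answer: no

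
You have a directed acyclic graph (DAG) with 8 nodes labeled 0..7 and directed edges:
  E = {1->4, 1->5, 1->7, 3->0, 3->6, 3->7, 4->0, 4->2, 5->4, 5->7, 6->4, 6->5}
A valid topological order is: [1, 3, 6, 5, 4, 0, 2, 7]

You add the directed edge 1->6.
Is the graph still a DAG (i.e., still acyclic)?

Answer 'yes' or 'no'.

Given toposort: [1, 3, 6, 5, 4, 0, 2, 7]
Position of 1: index 0; position of 6: index 2
New edge 1->6: forward
Forward edge: respects the existing order. Still a DAG, same toposort still valid.
Still a DAG? yes

Answer: yes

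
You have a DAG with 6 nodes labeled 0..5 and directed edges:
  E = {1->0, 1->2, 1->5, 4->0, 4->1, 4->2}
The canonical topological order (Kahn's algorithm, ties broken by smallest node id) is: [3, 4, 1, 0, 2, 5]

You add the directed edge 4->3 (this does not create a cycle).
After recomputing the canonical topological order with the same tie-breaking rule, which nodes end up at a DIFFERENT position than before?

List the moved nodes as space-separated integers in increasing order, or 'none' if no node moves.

Old toposort: [3, 4, 1, 0, 2, 5]
Added edge 4->3
Recompute Kahn (smallest-id tiebreak):
  initial in-degrees: [2, 1, 2, 1, 0, 1]
  ready (indeg=0): [4]
  pop 4: indeg[0]->1; indeg[1]->0; indeg[2]->1; indeg[3]->0 | ready=[1, 3] | order so far=[4]
  pop 1: indeg[0]->0; indeg[2]->0; indeg[5]->0 | ready=[0, 2, 3, 5] | order so far=[4, 1]
  pop 0: no out-edges | ready=[2, 3, 5] | order so far=[4, 1, 0]
  pop 2: no out-edges | ready=[3, 5] | order so far=[4, 1, 0, 2]
  pop 3: no out-edges | ready=[5] | order so far=[4, 1, 0, 2, 3]
  pop 5: no out-edges | ready=[] | order so far=[4, 1, 0, 2, 3, 5]
New canonical toposort: [4, 1, 0, 2, 3, 5]
Compare positions:
  Node 0: index 3 -> 2 (moved)
  Node 1: index 2 -> 1 (moved)
  Node 2: index 4 -> 3 (moved)
  Node 3: index 0 -> 4 (moved)
  Node 4: index 1 -> 0 (moved)
  Node 5: index 5 -> 5 (same)
Nodes that changed position: 0 1 2 3 4

Answer: 0 1 2 3 4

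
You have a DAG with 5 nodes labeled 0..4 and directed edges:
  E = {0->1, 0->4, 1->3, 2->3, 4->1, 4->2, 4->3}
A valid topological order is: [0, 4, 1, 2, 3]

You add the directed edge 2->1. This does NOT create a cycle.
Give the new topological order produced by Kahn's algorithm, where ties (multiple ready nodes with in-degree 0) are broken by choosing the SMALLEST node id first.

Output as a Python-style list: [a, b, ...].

Old toposort: [0, 4, 1, 2, 3]
Added edge: 2->1
Position of 2 (3) > position of 1 (2). Must reorder: 2 must now come before 1.
Run Kahn's algorithm (break ties by smallest node id):
  initial in-degrees: [0, 3, 1, 3, 1]
  ready (indeg=0): [0]
  pop 0: indeg[1]->2; indeg[4]->0 | ready=[4] | order so far=[0]
  pop 4: indeg[1]->1; indeg[2]->0; indeg[3]->2 | ready=[2] | order so far=[0, 4]
  pop 2: indeg[1]->0; indeg[3]->1 | ready=[1] | order so far=[0, 4, 2]
  pop 1: indeg[3]->0 | ready=[3] | order so far=[0, 4, 2, 1]
  pop 3: no out-edges | ready=[] | order so far=[0, 4, 2, 1, 3]
  Result: [0, 4, 2, 1, 3]

Answer: [0, 4, 2, 1, 3]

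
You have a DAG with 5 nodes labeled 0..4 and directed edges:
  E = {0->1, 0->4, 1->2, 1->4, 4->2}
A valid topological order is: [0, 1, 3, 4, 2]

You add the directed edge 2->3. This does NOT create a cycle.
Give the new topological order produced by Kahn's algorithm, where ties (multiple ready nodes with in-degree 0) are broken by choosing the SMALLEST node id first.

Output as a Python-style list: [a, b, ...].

Old toposort: [0, 1, 3, 4, 2]
Added edge: 2->3
Position of 2 (4) > position of 3 (2). Must reorder: 2 must now come before 3.
Run Kahn's algorithm (break ties by smallest node id):
  initial in-degrees: [0, 1, 2, 1, 2]
  ready (indeg=0): [0]
  pop 0: indeg[1]->0; indeg[4]->1 | ready=[1] | order so far=[0]
  pop 1: indeg[2]->1; indeg[4]->0 | ready=[4] | order so far=[0, 1]
  pop 4: indeg[2]->0 | ready=[2] | order so far=[0, 1, 4]
  pop 2: indeg[3]->0 | ready=[3] | order so far=[0, 1, 4, 2]
  pop 3: no out-edges | ready=[] | order so far=[0, 1, 4, 2, 3]
  Result: [0, 1, 4, 2, 3]

Answer: [0, 1, 4, 2, 3]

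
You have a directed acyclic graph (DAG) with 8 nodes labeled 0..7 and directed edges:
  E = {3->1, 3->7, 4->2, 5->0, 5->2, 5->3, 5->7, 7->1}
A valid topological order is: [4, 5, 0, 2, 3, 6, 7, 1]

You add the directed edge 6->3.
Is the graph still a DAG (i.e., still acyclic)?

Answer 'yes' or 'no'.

Answer: yes

Derivation:
Given toposort: [4, 5, 0, 2, 3, 6, 7, 1]
Position of 6: index 5; position of 3: index 4
New edge 6->3: backward (u after v in old order)
Backward edge: old toposort is now invalid. Check if this creates a cycle.
Does 3 already reach 6? Reachable from 3: [1, 3, 7]. NO -> still a DAG (reorder needed).
Still a DAG? yes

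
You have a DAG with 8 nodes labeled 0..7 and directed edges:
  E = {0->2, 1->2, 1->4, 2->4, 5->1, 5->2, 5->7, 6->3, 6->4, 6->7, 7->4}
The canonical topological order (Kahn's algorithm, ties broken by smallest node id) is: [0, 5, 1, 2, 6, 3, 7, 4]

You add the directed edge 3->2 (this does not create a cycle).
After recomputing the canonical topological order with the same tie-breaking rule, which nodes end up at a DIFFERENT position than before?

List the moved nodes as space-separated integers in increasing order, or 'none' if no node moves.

Answer: 2 3 6

Derivation:
Old toposort: [0, 5, 1, 2, 6, 3, 7, 4]
Added edge 3->2
Recompute Kahn (smallest-id tiebreak):
  initial in-degrees: [0, 1, 4, 1, 4, 0, 0, 2]
  ready (indeg=0): [0, 5, 6]
  pop 0: indeg[2]->3 | ready=[5, 6] | order so far=[0]
  pop 5: indeg[1]->0; indeg[2]->2; indeg[7]->1 | ready=[1, 6] | order so far=[0, 5]
  pop 1: indeg[2]->1; indeg[4]->3 | ready=[6] | order so far=[0, 5, 1]
  pop 6: indeg[3]->0; indeg[4]->2; indeg[7]->0 | ready=[3, 7] | order so far=[0, 5, 1, 6]
  pop 3: indeg[2]->0 | ready=[2, 7] | order so far=[0, 5, 1, 6, 3]
  pop 2: indeg[4]->1 | ready=[7] | order so far=[0, 5, 1, 6, 3, 2]
  pop 7: indeg[4]->0 | ready=[4] | order so far=[0, 5, 1, 6, 3, 2, 7]
  pop 4: no out-edges | ready=[] | order so far=[0, 5, 1, 6, 3, 2, 7, 4]
New canonical toposort: [0, 5, 1, 6, 3, 2, 7, 4]
Compare positions:
  Node 0: index 0 -> 0 (same)
  Node 1: index 2 -> 2 (same)
  Node 2: index 3 -> 5 (moved)
  Node 3: index 5 -> 4 (moved)
  Node 4: index 7 -> 7 (same)
  Node 5: index 1 -> 1 (same)
  Node 6: index 4 -> 3 (moved)
  Node 7: index 6 -> 6 (same)
Nodes that changed position: 2 3 6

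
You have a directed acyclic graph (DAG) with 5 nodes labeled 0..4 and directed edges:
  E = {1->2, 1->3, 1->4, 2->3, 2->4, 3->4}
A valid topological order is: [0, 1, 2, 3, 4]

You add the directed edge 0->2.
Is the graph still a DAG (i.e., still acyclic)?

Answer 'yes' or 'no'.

Given toposort: [0, 1, 2, 3, 4]
Position of 0: index 0; position of 2: index 2
New edge 0->2: forward
Forward edge: respects the existing order. Still a DAG, same toposort still valid.
Still a DAG? yes

Answer: yes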